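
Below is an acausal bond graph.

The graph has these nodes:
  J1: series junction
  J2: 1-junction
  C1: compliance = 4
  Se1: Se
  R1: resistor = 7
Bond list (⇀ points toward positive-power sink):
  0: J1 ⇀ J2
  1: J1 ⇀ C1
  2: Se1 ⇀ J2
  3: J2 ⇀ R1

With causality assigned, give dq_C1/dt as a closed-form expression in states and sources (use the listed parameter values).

β2 stroke at J2  (Se1 fixes effort; stroke away)
β1 stroke at J1  (prefer integral on C1)
β0 stroke at J2  (J1: last free bond brings flow in)
β3 stroke at R1  (J2 needs exactly one f-in)

dq_C1/dt = E_Se1/7 - q_C1/28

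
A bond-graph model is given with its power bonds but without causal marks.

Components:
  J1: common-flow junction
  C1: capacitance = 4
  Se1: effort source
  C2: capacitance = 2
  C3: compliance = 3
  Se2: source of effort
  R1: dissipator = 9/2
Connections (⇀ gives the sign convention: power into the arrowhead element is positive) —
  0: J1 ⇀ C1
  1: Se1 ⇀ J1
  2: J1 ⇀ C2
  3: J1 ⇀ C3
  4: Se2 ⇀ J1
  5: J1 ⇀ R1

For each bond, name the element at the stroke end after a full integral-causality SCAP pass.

#1 stroke at J1  (Se1 (Se) sets effort on bond)
#4 stroke at J1  (Se2 fixes effort; stroke away)
#0 stroke at J1  (prefer integral on C1)
#2 stroke at J1  (prefer integral on C2)
#3 stroke at J1  (C3 outputs effort q/C3)
#5 stroke at R1  (only one flow-in slot at J1)

bond 0 stroke at J1
bond 1 stroke at J1
bond 2 stroke at J1
bond 3 stroke at J1
bond 4 stroke at J1
bond 5 stroke at R1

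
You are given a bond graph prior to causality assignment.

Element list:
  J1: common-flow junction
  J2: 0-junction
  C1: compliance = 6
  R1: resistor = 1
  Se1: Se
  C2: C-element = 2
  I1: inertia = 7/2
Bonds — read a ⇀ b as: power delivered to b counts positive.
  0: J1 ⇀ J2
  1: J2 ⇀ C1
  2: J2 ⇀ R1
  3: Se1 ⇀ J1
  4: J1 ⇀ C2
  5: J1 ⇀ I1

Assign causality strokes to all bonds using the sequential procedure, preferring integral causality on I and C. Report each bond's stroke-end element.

β0 →J1
β1 →J2
β2 →R1
β3 →J1
β4 →J1
β5 →I1

#3 stroke→J1  (Se1: effort source, stroke at far end)
#1 stroke→J2  (C1 integral (e out))
#0 stroke→J1  (J2 effort already set via bond 1)
#2 stroke→R1  (common-e at J2 fixed by 1)
#4 stroke→J1  (prefer integral on C2)
#5 stroke→I1  (only one flow-in slot at J1)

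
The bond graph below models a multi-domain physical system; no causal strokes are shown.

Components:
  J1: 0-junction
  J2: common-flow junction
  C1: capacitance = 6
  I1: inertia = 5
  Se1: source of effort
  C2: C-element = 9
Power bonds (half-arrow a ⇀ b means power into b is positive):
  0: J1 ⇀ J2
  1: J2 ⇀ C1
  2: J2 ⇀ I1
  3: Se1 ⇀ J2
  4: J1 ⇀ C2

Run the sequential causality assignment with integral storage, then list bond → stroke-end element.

b3 stroke→J2  (Se1: effort source, stroke at far end)
b1 stroke→J2  (C1 outputs effort q/C1)
b2 stroke→I1  (prefer integral on I1)
b0 stroke→J2  (J2: bond 2 brought flow, rest push out)
b4 stroke→J1  (J1 needs exactly one e-in)

#0 →J2
#1 →J2
#2 →I1
#3 →J2
#4 →J1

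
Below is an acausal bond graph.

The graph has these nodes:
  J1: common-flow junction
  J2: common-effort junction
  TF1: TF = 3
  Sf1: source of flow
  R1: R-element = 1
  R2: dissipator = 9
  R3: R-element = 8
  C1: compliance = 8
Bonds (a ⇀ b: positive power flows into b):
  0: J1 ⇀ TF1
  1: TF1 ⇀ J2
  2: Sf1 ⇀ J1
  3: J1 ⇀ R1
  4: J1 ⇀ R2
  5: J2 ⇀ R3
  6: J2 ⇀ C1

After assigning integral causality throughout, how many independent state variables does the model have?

β2 stroke→Sf1  (source Sf1 imposes f)
β0 stroke→J1  (J1 flow already set via bond 2)
β3 stroke→J1  (common-f at J1 fixed by 2)
β4 stroke→J1  (J1 flow already set via bond 2)
β1 stroke→TF1  (TF1: transformer flips bond 0)
β6 stroke→J2  (prefer integral on C1)
β5 stroke→R3  (J2: bond 6 brought effort, rest push out)

1  (C1 all integral)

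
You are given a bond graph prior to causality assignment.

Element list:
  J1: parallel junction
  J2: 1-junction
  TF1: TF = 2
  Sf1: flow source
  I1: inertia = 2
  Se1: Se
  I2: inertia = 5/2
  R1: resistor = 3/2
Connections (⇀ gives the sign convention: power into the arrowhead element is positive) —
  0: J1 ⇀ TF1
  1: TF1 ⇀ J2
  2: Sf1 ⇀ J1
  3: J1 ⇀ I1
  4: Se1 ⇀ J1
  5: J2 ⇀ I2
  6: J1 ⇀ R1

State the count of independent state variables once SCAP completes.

b2 |Sf1  (Sf1 (Sf) sets flow on bond)
b4 |J1  (source Se1 imposes e)
b0 |TF1  (J1: bond 4 brought effort, rest push out)
b3 |I1  (J1: bond 4 brought effort, rest push out)
b6 |R1  (J1: bond 4 brought effort, rest push out)
b1 |J2  (TF1: transformer flips bond 0)
b5 |I2  (closing 1-jn rule on J2)

2  (I1, I2 all integral)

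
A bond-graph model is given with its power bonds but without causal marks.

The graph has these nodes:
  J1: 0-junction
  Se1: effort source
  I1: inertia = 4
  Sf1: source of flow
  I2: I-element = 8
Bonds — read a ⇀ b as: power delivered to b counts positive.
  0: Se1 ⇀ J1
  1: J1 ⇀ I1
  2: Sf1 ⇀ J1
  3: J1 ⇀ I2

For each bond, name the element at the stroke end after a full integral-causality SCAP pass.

b0 stroke→J1  (Se1: effort source, stroke at far end)
b2 stroke→Sf1  (source Sf1 imposes f)
b1 stroke→I1  (J1 effort already set via bond 0)
b3 stroke→I2  (common-e at J1 fixed by 0)

b0 stroke at J1
b1 stroke at I1
b2 stroke at Sf1
b3 stroke at I2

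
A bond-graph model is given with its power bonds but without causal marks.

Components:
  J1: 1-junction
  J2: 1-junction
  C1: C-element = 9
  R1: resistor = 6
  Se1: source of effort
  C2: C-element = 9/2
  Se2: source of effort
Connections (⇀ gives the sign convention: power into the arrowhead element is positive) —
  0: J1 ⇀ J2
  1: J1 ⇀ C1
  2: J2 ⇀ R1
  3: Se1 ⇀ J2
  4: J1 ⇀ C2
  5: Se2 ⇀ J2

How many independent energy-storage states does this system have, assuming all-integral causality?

#3 stroke at J2  (Se1: effort source, stroke at far end)
#5 stroke at J2  (Se2 fixes effort; stroke away)
#1 stroke at J1  (C1: C, integral causality)
#4 stroke at J1  (C2 integral (e out))
#0 stroke at J2  (J1 needs exactly one f-in)
#2 stroke at R1  (only one flow-in slot at J2)

2  (C1, C2 all integral)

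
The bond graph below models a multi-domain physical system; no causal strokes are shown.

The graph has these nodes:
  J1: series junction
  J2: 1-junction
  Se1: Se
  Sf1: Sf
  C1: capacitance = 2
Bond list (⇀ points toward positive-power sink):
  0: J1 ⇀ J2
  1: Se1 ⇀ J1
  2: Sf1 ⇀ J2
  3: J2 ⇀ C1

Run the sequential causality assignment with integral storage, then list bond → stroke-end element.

β0 stroke→J2
β1 stroke→J1
β2 stroke→Sf1
β3 stroke→J2

#1 stroke→J1  (Se1 (Se) sets effort on bond)
#2 stroke→Sf1  (Sf1 (Sf) sets flow on bond)
#0 stroke→J2  (closing 1-jn rule on J1)
#3 stroke→J2  (common-f at J2 fixed by 2)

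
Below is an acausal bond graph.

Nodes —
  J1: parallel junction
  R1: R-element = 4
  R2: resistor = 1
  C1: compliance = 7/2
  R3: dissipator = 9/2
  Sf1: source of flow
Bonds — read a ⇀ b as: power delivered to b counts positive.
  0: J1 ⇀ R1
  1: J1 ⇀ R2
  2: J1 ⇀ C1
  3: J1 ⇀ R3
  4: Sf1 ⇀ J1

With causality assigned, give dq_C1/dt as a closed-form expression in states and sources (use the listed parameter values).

#4 stroke→Sf1  (Sf1 fixes flow; stroke at Sf1)
#2 stroke→J1  (C1 outputs effort q/C1)
#0 stroke→R1  (J1: bond 2 brought effort, rest push out)
#1 stroke→R2  (J1: bond 2 brought effort, rest push out)
#3 stroke→R3  (J1 effort already set via bond 2)

dq_C1/dt = F_Sf1 - 53*q_C1/126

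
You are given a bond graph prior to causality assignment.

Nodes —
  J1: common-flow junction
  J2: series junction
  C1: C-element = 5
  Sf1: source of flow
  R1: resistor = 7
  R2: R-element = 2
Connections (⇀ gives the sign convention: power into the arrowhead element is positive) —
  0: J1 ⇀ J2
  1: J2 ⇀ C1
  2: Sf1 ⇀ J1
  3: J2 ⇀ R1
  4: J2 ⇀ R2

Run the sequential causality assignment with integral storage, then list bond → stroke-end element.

β0 →J1
β1 →J2
β2 →Sf1
β3 →J2
β4 →J2

bond 2 |Sf1  (Sf1 fixes flow; stroke at Sf1)
bond 0 |J1  (1-jn J1 has f-setter on 2)
bond 1 |J2  (J2: bond 0 brought flow, rest push out)
bond 3 |J2  (J2 flow already set via bond 0)
bond 4 |J2  (J2: bond 0 brought flow, rest push out)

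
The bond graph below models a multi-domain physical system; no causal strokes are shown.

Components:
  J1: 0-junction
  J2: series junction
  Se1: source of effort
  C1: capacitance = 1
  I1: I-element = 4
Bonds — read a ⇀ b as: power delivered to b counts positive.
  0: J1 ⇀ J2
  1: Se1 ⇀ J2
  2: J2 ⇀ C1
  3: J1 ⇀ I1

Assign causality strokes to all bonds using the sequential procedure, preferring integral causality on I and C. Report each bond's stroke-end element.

β0 |J1
β1 |J2
β2 |J2
β3 |I1

β1 |J2  (source Se1 imposes e)
β2 |J2  (C1 integral (e out))
β0 |J1  (closing 1-jn rule on J2)
β3 |I1  (J1: bond 0 brought effort, rest push out)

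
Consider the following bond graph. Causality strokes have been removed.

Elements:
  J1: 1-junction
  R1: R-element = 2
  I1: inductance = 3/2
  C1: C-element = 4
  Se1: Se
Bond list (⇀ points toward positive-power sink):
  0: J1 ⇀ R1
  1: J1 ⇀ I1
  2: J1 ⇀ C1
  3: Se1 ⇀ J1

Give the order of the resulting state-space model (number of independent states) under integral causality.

2  (C1, I1 all integral)

b3 stroke at J1  (source Se1 imposes e)
b1 stroke at I1  (I1: I, integral causality)
b0 stroke at J1  (J1: bond 1 brought flow, rest push out)
b2 stroke at J1  (common-f at J1 fixed by 1)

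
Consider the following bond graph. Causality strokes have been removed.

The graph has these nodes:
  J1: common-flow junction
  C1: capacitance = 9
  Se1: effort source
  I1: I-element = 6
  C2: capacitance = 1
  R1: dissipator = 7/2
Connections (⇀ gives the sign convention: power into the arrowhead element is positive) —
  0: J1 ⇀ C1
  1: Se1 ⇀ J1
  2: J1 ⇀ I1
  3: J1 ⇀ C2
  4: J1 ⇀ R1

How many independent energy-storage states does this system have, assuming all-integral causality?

3  (C1, C2, I1 all integral)

#1 →J1  (Se1: effort source, stroke at far end)
#0 →J1  (C1 outputs effort q/C1)
#2 →I1  (I1 outputs flow p/I1)
#3 →J1  (common-f at J1 fixed by 2)
#4 →J1  (common-f at J1 fixed by 2)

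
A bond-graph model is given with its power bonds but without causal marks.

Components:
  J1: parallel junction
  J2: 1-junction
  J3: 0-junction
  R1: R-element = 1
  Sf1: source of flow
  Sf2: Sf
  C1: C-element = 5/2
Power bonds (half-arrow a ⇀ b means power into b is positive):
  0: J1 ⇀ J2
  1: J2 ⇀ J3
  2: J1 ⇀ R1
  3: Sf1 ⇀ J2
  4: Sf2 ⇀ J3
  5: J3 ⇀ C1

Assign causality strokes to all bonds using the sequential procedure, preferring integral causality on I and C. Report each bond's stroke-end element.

bond 0 stroke at J2
bond 1 stroke at J2
bond 2 stroke at J1
bond 3 stroke at Sf1
bond 4 stroke at Sf2
bond 5 stroke at J3

bond 3 stroke→Sf1  (Sf1 (Sf) sets flow on bond)
bond 4 stroke→Sf2  (Sf2 (Sf) sets flow on bond)
bond 0 stroke→J2  (1-jn J2 has f-setter on 3)
bond 1 stroke→J2  (J2 flow already set via bond 3)
bond 5 stroke→J3  (only one effort-in slot at J3)
bond 2 stroke→J1  (J1: last free bond brings effort in)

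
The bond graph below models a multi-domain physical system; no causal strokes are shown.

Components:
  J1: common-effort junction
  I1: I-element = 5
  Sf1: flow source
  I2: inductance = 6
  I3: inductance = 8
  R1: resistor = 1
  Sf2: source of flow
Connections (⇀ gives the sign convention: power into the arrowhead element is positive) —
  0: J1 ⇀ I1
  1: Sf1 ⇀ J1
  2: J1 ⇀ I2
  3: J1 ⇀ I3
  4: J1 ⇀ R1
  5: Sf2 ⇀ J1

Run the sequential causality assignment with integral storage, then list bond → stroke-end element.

#0 |I1
#1 |Sf1
#2 |I2
#3 |I3
#4 |J1
#5 |Sf2

b1 stroke→Sf1  (source Sf1 imposes f)
b5 stroke→Sf2  (Sf2 fixes flow; stroke at Sf2)
b0 stroke→I1  (I1 outputs flow p/I1)
b2 stroke→I2  (I2 outputs flow p/I2)
b3 stroke→I3  (I3: I, integral causality)
b4 stroke→J1  (J1 needs exactly one e-in)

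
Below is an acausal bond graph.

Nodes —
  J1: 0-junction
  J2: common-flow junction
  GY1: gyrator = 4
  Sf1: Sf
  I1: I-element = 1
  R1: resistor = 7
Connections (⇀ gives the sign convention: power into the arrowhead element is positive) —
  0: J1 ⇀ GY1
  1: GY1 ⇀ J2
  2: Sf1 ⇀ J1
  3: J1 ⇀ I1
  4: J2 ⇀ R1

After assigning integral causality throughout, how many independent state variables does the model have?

1  (I1 all integral)

β2 stroke→Sf1  (source Sf1 imposes f)
β3 stroke→I1  (prefer integral on I1)
β0 stroke→J1  (closing 0-jn rule on J1)
β1 stroke→J2  (GY1: gyrator matches bond 0)
β4 stroke→R1  (J2 needs exactly one f-in)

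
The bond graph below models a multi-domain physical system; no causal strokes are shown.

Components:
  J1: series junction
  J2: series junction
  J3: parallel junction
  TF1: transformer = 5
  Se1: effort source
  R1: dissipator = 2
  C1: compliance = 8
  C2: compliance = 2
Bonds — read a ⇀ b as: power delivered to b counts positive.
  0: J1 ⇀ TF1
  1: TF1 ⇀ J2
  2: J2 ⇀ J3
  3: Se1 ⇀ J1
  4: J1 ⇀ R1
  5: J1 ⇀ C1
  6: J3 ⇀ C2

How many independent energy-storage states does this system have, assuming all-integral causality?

2  (C1, C2 all integral)

b3 |J1  (source Se1 imposes e)
b5 |J1  (C1 outputs effort q/C1)
b6 |J3  (prefer integral on C2)
b2 |J2  (0-jn J3 has e-setter on 6)
b1 |TF1  (closing 1-jn rule on J2)
b0 |J1  (TF1 one-in-one-out from 1)
b4 |R1  (J1: last free bond brings flow in)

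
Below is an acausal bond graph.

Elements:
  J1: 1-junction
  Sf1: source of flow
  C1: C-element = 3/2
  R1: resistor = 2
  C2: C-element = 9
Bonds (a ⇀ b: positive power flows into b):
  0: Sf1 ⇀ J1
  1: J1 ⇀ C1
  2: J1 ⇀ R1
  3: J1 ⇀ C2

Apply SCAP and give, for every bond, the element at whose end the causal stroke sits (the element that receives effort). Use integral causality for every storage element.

#0 |Sf1  (Sf1: flow source, stroke at near end)
#1 |J1  (common-f at J1 fixed by 0)
#2 |J1  (common-f at J1 fixed by 0)
#3 |J1  (J1: bond 0 brought flow, rest push out)

b0 stroke at Sf1
b1 stroke at J1
b2 stroke at J1
b3 stroke at J1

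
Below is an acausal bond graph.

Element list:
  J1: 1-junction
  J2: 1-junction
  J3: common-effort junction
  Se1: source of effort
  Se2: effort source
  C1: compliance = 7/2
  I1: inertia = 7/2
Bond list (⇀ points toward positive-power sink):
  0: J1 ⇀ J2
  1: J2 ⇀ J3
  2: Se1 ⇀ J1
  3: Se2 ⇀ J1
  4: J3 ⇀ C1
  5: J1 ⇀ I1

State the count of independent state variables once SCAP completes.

b2 |J1  (Se1: effort source, stroke at far end)
b3 |J1  (Se2: effort source, stroke at far end)
b4 |J3  (prefer integral on C1)
b1 |J2  (common-e at J3 fixed by 4)
b0 |J1  (closing 1-jn rule on J2)
b5 |I1  (J1 needs exactly one f-in)

2  (C1, I1 all integral)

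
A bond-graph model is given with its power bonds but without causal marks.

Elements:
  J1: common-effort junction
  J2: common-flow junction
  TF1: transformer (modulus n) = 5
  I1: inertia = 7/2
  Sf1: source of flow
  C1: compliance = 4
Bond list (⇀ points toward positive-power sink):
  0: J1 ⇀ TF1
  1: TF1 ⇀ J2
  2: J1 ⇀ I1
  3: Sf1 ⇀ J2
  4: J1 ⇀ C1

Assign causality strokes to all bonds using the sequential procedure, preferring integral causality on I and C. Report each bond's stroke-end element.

b3 stroke at Sf1  (Sf1: flow source, stroke at near end)
b1 stroke at J2  (common-f at J2 fixed by 3)
b0 stroke at TF1  (TF TF1: opposite of bond 1)
b2 stroke at I1  (I1 integral (f out))
b4 stroke at J1  (J1: last free bond brings effort in)

β0 stroke at TF1
β1 stroke at J2
β2 stroke at I1
β3 stroke at Sf1
β4 stroke at J1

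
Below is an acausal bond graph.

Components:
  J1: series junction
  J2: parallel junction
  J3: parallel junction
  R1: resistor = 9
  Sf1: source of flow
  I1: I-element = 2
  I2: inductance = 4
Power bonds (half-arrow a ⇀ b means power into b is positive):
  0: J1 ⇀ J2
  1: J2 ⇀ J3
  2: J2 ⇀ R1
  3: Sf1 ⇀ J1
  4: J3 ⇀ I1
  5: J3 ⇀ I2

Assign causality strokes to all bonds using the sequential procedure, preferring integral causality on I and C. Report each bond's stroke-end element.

b0 stroke at J1
b1 stroke at J3
b2 stroke at J2
b3 stroke at Sf1
b4 stroke at I1
b5 stroke at I2

#3 →Sf1  (source Sf1 imposes f)
#0 →J1  (1-jn J1 has f-setter on 3)
#4 →I1  (I1 integral (f out))
#5 →I2  (I2: I, integral causality)
#1 →J3  (closing 0-jn rule on J3)
#2 →J2  (only one effort-in slot at J2)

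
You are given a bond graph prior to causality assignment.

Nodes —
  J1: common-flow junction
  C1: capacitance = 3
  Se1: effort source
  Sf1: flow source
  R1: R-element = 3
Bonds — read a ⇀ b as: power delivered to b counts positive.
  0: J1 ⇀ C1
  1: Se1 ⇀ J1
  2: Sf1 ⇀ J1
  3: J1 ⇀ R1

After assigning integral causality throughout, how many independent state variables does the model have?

bond 1 |J1  (Se1 (Se) sets effort on bond)
bond 2 |Sf1  (Sf1: flow source, stroke at near end)
bond 0 |J1  (common-f at J1 fixed by 2)
bond 3 |J1  (1-jn J1 has f-setter on 2)

1  (C1 all integral)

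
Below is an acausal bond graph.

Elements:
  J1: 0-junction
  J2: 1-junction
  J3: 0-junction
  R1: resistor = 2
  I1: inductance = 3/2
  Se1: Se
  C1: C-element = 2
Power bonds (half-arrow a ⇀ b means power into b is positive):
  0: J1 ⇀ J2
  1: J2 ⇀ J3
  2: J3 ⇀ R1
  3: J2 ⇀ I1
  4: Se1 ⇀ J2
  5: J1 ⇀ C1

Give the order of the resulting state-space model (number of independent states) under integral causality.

2  (C1, I1 all integral)

b4 stroke at J2  (Se1: effort source, stroke at far end)
b3 stroke at I1  (I1 outputs flow p/I1)
b0 stroke at J2  (J2 flow already set via bond 3)
b1 stroke at J2  (J2: bond 3 brought flow, rest push out)
b2 stroke at J3  (J3 needs exactly one e-in)
b5 stroke at J1  (closing 0-jn rule on J1)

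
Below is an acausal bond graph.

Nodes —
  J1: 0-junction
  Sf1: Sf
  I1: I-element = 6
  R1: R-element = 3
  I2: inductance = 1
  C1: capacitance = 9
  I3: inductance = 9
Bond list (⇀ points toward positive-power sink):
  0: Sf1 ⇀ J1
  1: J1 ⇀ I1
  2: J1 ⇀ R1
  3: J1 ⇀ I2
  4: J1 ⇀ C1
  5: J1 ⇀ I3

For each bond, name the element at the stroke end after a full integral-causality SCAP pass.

#0 |Sf1
#1 |I1
#2 |R1
#3 |I2
#4 |J1
#5 |I3

b0 stroke→Sf1  (source Sf1 imposes f)
b1 stroke→I1  (I1 integral (f out))
b3 stroke→I2  (I2 integral (f out))
b4 stroke→J1  (prefer integral on C1)
b2 stroke→R1  (J1 effort already set via bond 4)
b5 stroke→I3  (J1 effort already set via bond 4)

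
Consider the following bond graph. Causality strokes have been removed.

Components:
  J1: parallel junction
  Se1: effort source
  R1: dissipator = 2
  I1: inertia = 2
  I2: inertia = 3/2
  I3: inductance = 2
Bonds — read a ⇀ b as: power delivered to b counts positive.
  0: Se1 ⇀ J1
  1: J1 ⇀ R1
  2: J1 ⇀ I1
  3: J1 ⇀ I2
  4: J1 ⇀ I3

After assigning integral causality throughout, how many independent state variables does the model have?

bond 0 →J1  (Se1 fixes effort; stroke away)
bond 1 →R1  (0-jn J1 has e-setter on 0)
bond 2 →I1  (J1 effort already set via bond 0)
bond 3 →I2  (J1 effort already set via bond 0)
bond 4 →I3  (0-jn J1 has e-setter on 0)

3  (I1, I2, I3 all integral)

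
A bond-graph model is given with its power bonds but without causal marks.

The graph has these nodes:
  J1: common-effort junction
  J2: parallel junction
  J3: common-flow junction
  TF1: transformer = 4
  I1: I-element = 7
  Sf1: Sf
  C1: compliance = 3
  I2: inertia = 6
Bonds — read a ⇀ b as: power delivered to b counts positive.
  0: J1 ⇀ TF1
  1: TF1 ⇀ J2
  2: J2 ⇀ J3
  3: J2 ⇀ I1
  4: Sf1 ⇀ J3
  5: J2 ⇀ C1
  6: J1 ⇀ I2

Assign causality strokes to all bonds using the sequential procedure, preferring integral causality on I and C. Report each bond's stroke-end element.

b0 stroke at J1
b1 stroke at TF1
b2 stroke at J3
b3 stroke at I1
b4 stroke at Sf1
b5 stroke at J2
b6 stroke at I2

b4 stroke→Sf1  (Sf1: flow source, stroke at near end)
b2 stroke→J3  (J3: bond 4 brought flow, rest push out)
b3 stroke→I1  (prefer integral on I1)
b5 stroke→J2  (C1 integral (e out))
b1 stroke→TF1  (J2: bond 5 brought effort, rest push out)
b0 stroke→J1  (TF1: transformer flips bond 1)
b6 stroke→I2  (common-e at J1 fixed by 0)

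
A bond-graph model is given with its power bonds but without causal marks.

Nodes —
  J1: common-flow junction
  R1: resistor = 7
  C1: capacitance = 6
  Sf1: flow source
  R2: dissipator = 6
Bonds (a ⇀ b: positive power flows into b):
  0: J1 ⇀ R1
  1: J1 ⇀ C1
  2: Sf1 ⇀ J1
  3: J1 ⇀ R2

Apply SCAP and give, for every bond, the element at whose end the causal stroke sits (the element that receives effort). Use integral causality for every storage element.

β2 |Sf1  (Sf1 fixes flow; stroke at Sf1)
β0 |J1  (1-jn J1 has f-setter on 2)
β1 |J1  (J1 flow already set via bond 2)
β3 |J1  (1-jn J1 has f-setter on 2)

β0 |J1
β1 |J1
β2 |Sf1
β3 |J1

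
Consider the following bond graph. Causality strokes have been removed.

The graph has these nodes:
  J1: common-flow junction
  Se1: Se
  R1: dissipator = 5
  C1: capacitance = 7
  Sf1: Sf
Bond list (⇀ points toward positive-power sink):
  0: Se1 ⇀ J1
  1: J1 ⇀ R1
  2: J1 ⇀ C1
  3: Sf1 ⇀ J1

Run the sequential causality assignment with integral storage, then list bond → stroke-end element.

bond 0 stroke→J1  (Se1 fixes effort; stroke away)
bond 3 stroke→Sf1  (source Sf1 imposes f)
bond 1 stroke→J1  (common-f at J1 fixed by 3)
bond 2 stroke→J1  (common-f at J1 fixed by 3)

#0 →J1
#1 →J1
#2 →J1
#3 →Sf1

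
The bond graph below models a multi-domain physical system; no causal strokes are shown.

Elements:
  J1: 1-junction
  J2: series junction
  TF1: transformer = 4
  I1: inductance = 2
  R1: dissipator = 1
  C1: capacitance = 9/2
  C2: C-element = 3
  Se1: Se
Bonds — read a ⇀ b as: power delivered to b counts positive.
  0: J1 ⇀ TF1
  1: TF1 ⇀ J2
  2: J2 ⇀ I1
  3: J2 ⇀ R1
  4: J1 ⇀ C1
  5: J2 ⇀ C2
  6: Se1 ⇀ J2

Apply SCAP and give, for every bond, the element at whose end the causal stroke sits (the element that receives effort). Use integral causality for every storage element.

β6 →J2  (Se1: effort source, stroke at far end)
β2 →I1  (I1 outputs flow p/I1)
β1 →J2  (1-jn J2 has f-setter on 2)
β3 →J2  (1-jn J2 has f-setter on 2)
β5 →J2  (1-jn J2 has f-setter on 2)
β0 →TF1  (TF1: transformer flips bond 1)
β4 →J1  (common-f at J1 fixed by 0)

bond 0 stroke→TF1
bond 1 stroke→J2
bond 2 stroke→I1
bond 3 stroke→J2
bond 4 stroke→J1
bond 5 stroke→J2
bond 6 stroke→J2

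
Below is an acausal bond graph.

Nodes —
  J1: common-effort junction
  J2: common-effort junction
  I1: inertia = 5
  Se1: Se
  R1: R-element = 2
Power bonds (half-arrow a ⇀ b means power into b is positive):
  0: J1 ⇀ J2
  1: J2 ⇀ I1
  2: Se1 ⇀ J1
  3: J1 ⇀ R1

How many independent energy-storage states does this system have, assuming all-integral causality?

1  (I1 all integral)

#2 stroke at J1  (source Se1 imposes e)
#0 stroke at J2  (J1 effort already set via bond 2)
#3 stroke at R1  (J1: bond 2 brought effort, rest push out)
#1 stroke at I1  (J2: bond 0 brought effort, rest push out)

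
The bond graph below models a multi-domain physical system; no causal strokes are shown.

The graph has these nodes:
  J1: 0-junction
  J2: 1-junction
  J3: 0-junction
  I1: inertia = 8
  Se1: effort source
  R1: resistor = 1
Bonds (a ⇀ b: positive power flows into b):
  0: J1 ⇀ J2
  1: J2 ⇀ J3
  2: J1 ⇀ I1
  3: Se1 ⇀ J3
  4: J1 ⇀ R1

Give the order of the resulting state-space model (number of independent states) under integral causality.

1  (I1 all integral)

β3 →J3  (Se1 (Se) sets effort on bond)
β1 →J2  (J3: bond 3 brought effort, rest push out)
β0 →J1  (J2: last free bond brings flow in)
β2 →I1  (J1: bond 0 brought effort, rest push out)
β4 →R1  (J1 effort already set via bond 0)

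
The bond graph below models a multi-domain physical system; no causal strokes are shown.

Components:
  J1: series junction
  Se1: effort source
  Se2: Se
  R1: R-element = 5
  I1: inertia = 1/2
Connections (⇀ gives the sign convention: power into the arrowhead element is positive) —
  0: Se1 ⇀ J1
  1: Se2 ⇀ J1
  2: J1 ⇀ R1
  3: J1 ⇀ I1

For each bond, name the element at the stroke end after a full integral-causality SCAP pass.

#0 stroke→J1  (Se1: effort source, stroke at far end)
#1 stroke→J1  (Se2 fixes effort; stroke away)
#3 stroke→I1  (I1: I, integral causality)
#2 stroke→J1  (common-f at J1 fixed by 3)

β0 |J1
β1 |J1
β2 |J1
β3 |I1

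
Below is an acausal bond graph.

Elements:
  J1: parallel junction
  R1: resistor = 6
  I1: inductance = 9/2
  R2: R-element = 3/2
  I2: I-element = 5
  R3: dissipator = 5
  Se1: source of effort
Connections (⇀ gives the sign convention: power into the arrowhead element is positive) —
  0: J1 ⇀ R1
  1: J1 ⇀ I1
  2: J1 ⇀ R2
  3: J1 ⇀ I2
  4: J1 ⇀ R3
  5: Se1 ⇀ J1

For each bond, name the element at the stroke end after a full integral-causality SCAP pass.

bond 0 →R1
bond 1 →I1
bond 2 →R2
bond 3 →I2
bond 4 →R3
bond 5 →J1

bond 5 stroke→J1  (Se1 (Se) sets effort on bond)
bond 0 stroke→R1  (J1: bond 5 brought effort, rest push out)
bond 1 stroke→I1  (J1 effort already set via bond 5)
bond 2 stroke→R2  (common-e at J1 fixed by 5)
bond 3 stroke→I2  (J1 effort already set via bond 5)
bond 4 stroke→R3  (common-e at J1 fixed by 5)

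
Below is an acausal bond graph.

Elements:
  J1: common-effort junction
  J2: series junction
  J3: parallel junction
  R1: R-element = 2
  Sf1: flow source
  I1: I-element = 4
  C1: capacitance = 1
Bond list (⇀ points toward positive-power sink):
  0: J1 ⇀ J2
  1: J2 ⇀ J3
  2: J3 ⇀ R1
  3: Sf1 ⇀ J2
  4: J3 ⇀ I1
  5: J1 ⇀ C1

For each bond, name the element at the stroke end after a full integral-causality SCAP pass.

bond 3 stroke at Sf1  (Sf1: flow source, stroke at near end)
bond 0 stroke at J2  (J2 flow already set via bond 3)
bond 1 stroke at J2  (common-f at J2 fixed by 3)
bond 5 stroke at J1  (J1: last free bond brings effort in)
bond 4 stroke at I1  (I1: I, integral causality)
bond 2 stroke at J3  (J3: last free bond brings effort in)

β0 stroke→J2
β1 stroke→J2
β2 stroke→J3
β3 stroke→Sf1
β4 stroke→I1
β5 stroke→J1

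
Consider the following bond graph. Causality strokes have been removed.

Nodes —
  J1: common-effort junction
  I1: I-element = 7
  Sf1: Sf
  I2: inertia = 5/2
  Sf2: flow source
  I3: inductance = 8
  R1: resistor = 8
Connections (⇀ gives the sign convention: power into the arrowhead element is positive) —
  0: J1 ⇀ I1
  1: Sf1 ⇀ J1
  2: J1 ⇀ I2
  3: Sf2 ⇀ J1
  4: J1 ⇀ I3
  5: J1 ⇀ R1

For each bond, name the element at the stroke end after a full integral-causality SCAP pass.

bond 1 stroke at Sf1  (source Sf1 imposes f)
bond 3 stroke at Sf2  (source Sf2 imposes f)
bond 0 stroke at I1  (prefer integral on I1)
bond 2 stroke at I2  (I2 integral (f out))
bond 4 stroke at I3  (prefer integral on I3)
bond 5 stroke at J1  (J1: last free bond brings effort in)

bond 0 stroke at I1
bond 1 stroke at Sf1
bond 2 stroke at I2
bond 3 stroke at Sf2
bond 4 stroke at I3
bond 5 stroke at J1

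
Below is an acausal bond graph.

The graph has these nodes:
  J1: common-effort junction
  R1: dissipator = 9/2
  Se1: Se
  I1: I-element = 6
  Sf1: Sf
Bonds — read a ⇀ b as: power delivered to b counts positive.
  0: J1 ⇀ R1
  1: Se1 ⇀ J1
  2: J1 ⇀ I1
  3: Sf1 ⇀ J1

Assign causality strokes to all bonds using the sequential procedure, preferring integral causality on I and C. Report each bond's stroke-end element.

bond 1 stroke at J1  (Se1 (Se) sets effort on bond)
bond 3 stroke at Sf1  (source Sf1 imposes f)
bond 0 stroke at R1  (J1: bond 1 brought effort, rest push out)
bond 2 stroke at I1  (J1: bond 1 brought effort, rest push out)

β0 |R1
β1 |J1
β2 |I1
β3 |Sf1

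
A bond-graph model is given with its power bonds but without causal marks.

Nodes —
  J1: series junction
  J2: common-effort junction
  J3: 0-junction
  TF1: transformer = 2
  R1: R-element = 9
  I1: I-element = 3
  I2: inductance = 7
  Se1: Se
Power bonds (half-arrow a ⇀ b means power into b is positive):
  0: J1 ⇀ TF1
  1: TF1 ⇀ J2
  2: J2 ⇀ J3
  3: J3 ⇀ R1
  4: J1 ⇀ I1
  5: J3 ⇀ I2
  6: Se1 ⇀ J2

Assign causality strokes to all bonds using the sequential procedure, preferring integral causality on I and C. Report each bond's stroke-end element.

#6 stroke at J2  (source Se1 imposes e)
#1 stroke at TF1  (J2: bond 6 brought effort, rest push out)
#2 stroke at J3  (common-e at J2 fixed by 6)
#3 stroke at R1  (J3: bond 2 brought effort, rest push out)
#5 stroke at I2  (J3: bond 2 brought effort, rest push out)
#0 stroke at J1  (TF1 one-in-one-out from 1)
#4 stroke at I1  (only one flow-in slot at J1)

β0 stroke→J1
β1 stroke→TF1
β2 stroke→J3
β3 stroke→R1
β4 stroke→I1
β5 stroke→I2
β6 stroke→J2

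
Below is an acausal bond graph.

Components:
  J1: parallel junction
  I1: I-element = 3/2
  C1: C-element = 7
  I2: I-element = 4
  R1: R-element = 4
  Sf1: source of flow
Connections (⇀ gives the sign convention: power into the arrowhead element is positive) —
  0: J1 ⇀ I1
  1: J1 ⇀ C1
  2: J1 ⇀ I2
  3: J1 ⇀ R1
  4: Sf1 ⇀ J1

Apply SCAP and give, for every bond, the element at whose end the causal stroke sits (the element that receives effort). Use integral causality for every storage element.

b0 stroke at I1
b1 stroke at J1
b2 stroke at I2
b3 stroke at R1
b4 stroke at Sf1

b4 →Sf1  (Sf1 (Sf) sets flow on bond)
b0 →I1  (prefer integral on I1)
b1 →J1  (C1: C, integral causality)
b2 →I2  (0-jn J1 has e-setter on 1)
b3 →R1  (J1 effort already set via bond 1)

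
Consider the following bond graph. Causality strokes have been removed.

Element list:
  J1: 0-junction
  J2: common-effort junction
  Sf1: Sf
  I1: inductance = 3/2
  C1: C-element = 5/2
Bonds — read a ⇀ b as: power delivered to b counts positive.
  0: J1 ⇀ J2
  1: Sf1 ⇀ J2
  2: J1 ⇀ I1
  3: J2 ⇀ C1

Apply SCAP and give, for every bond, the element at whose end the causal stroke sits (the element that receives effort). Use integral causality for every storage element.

β0 stroke→J1
β1 stroke→Sf1
β2 stroke→I1
β3 stroke→J2

#1 stroke at Sf1  (source Sf1 imposes f)
#2 stroke at I1  (I1: I, integral causality)
#0 stroke at J1  (only one effort-in slot at J1)
#3 stroke at J2  (only one effort-in slot at J2)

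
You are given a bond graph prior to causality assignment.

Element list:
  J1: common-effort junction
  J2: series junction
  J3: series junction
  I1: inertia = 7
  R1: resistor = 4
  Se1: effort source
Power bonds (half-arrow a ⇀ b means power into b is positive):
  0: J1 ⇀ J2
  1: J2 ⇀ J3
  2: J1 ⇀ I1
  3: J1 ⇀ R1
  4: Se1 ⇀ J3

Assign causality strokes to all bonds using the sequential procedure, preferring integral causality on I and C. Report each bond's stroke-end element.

#4 →J3  (Se1 (Se) sets effort on bond)
#1 →J2  (only one flow-in slot at J3)
#0 →J1  (only one flow-in slot at J2)
#2 →I1  (J1 effort already set via bond 0)
#3 →R1  (common-e at J1 fixed by 0)

β0 |J1
β1 |J2
β2 |I1
β3 |R1
β4 |J3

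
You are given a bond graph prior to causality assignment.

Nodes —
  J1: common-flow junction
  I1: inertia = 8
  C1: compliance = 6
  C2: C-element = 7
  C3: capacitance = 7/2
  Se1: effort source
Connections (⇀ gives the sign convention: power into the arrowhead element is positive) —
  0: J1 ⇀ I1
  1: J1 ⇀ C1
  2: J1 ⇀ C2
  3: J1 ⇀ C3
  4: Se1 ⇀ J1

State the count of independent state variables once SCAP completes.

4  (C1, C2, C3, I1 all integral)

b4 →J1  (Se1: effort source, stroke at far end)
b0 →I1  (prefer integral on I1)
b1 →J1  (1-jn J1 has f-setter on 0)
b2 →J1  (J1 flow already set via bond 0)
b3 →J1  (J1: bond 0 brought flow, rest push out)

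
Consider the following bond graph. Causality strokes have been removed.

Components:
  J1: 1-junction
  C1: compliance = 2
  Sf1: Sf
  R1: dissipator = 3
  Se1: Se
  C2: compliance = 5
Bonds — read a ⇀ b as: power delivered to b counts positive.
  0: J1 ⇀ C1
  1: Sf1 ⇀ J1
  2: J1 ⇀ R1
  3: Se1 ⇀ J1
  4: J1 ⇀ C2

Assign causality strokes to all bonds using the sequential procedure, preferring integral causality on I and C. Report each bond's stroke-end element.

bond 0 →J1
bond 1 →Sf1
bond 2 →J1
bond 3 →J1
bond 4 →J1

bond 1 stroke→Sf1  (source Sf1 imposes f)
bond 3 stroke→J1  (source Se1 imposes e)
bond 0 stroke→J1  (J1 flow already set via bond 1)
bond 2 stroke→J1  (J1: bond 1 brought flow, rest push out)
bond 4 stroke→J1  (J1: bond 1 brought flow, rest push out)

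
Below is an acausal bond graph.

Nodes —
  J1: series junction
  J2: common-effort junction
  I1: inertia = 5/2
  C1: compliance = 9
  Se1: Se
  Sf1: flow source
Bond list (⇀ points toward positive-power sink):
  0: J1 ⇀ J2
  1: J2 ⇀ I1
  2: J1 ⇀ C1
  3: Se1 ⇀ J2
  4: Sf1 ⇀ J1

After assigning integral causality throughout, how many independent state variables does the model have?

2  (C1, I1 all integral)

bond 3 →J2  (source Se1 imposes e)
bond 4 →Sf1  (source Sf1 imposes f)
bond 0 →J1  (J1: bond 4 brought flow, rest push out)
bond 2 →J1  (common-f at J1 fixed by 4)
bond 1 →I1  (J2 effort already set via bond 3)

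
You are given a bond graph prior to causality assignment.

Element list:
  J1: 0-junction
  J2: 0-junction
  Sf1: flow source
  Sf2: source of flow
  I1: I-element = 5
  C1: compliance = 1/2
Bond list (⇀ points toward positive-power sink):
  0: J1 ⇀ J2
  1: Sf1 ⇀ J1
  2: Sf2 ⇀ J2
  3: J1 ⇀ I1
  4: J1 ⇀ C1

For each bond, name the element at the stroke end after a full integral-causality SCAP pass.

bond 0 stroke at J2
bond 1 stroke at Sf1
bond 2 stroke at Sf2
bond 3 stroke at I1
bond 4 stroke at J1

b1 stroke→Sf1  (Sf1 (Sf) sets flow on bond)
b2 stroke→Sf2  (Sf2: flow source, stroke at near end)
b0 stroke→J2  (closing 0-jn rule on J2)
b3 stroke→I1  (I1 outputs flow p/I1)
b4 stroke→J1  (only one effort-in slot at J1)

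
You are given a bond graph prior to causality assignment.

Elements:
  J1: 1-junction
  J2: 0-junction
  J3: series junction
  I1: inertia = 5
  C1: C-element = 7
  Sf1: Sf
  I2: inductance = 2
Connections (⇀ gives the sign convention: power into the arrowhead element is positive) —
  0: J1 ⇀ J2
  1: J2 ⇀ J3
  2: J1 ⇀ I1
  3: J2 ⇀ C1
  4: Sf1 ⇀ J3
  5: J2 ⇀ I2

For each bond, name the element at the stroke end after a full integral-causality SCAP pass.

b0 →J1
b1 →J3
b2 →I1
b3 →J2
b4 →Sf1
b5 →I2

#4 stroke at Sf1  (Sf1 fixes flow; stroke at Sf1)
#1 stroke at J3  (common-f at J3 fixed by 4)
#2 stroke at I1  (I1: I, integral causality)
#0 stroke at J1  (J1: bond 2 brought flow, rest push out)
#3 stroke at J2  (C1: C, integral causality)
#5 stroke at I2  (common-e at J2 fixed by 3)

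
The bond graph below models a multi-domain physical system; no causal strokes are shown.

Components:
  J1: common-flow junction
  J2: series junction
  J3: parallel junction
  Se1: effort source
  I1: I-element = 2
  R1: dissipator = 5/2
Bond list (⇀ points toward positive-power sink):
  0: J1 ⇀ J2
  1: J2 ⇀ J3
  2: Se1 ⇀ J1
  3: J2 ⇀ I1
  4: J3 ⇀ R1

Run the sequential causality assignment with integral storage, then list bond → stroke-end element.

β2 stroke at J1  (source Se1 imposes e)
β0 stroke at J2  (J1: last free bond brings flow in)
β3 stroke at I1  (I1: I, integral causality)
β1 stroke at J2  (1-jn J2 has f-setter on 3)
β4 stroke at J3  (J3 needs exactly one e-in)

bond 0 |J2
bond 1 |J2
bond 2 |J1
bond 3 |I1
bond 4 |J3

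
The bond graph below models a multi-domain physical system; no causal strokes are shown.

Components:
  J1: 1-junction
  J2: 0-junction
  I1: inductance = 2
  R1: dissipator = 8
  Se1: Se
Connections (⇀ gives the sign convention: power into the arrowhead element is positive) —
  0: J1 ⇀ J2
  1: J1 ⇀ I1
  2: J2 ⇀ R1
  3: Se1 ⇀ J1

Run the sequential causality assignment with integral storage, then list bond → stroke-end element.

bond 3 stroke→J1  (Se1 (Se) sets effort on bond)
bond 1 stroke→I1  (I1 integral (f out))
bond 0 stroke→J1  (J1 flow already set via bond 1)
bond 2 stroke→J2  (closing 0-jn rule on J2)

β0 stroke at J1
β1 stroke at I1
β2 stroke at J2
β3 stroke at J1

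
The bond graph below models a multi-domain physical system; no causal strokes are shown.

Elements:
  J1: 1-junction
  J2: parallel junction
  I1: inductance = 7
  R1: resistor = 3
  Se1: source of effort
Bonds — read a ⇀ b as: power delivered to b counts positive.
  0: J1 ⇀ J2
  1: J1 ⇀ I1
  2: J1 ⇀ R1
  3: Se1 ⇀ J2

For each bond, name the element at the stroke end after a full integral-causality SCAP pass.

β3 stroke at J2  (Se1: effort source, stroke at far end)
β0 stroke at J1  (J2: bond 3 brought effort, rest push out)
β1 stroke at I1  (I1 outputs flow p/I1)
β2 stroke at J1  (J1 flow already set via bond 1)

β0 |J1
β1 |I1
β2 |J1
β3 |J2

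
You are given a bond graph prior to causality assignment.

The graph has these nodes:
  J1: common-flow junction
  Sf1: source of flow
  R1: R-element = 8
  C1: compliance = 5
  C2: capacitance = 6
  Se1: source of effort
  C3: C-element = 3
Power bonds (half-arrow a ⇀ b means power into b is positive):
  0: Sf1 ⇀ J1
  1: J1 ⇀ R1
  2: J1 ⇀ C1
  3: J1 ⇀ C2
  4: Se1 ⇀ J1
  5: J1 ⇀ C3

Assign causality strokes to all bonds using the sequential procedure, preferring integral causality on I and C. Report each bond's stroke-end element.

β0 →Sf1
β1 →J1
β2 →J1
β3 →J1
β4 →J1
β5 →J1

b0 stroke→Sf1  (Sf1: flow source, stroke at near end)
b4 stroke→J1  (Se1: effort source, stroke at far end)
b1 stroke→J1  (common-f at J1 fixed by 0)
b2 stroke→J1  (common-f at J1 fixed by 0)
b3 stroke→J1  (common-f at J1 fixed by 0)
b5 stroke→J1  (1-jn J1 has f-setter on 0)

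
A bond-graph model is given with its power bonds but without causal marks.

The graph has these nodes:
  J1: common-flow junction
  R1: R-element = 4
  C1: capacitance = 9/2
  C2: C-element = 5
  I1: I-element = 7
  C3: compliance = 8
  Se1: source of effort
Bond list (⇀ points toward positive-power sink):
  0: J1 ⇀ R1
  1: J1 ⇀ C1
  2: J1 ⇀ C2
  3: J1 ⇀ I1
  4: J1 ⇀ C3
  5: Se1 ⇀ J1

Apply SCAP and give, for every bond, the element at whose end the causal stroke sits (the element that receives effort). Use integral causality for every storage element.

#0 →J1
#1 →J1
#2 →J1
#3 →I1
#4 →J1
#5 →J1

bond 5 stroke→J1  (source Se1 imposes e)
bond 1 stroke→J1  (prefer integral on C1)
bond 2 stroke→J1  (C2 integral (e out))
bond 3 stroke→I1  (prefer integral on I1)
bond 0 stroke→J1  (1-jn J1 has f-setter on 3)
bond 4 stroke→J1  (common-f at J1 fixed by 3)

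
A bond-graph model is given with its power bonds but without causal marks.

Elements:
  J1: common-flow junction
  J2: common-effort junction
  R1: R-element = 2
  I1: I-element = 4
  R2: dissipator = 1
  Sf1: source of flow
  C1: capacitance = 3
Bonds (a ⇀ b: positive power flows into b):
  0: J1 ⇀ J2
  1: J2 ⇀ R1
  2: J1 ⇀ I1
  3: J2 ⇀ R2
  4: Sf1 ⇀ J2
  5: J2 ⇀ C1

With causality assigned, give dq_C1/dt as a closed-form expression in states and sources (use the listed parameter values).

dq_C1/dt = F_Sf1 + p_I1/4 - q_C1/2

#4 stroke→Sf1  (Sf1 (Sf) sets flow on bond)
#2 stroke→I1  (I1: I, integral causality)
#0 stroke→J1  (J1: bond 2 brought flow, rest push out)
#5 stroke→J2  (C1: C, integral causality)
#1 stroke→R1  (J2 effort already set via bond 5)
#3 stroke→R2  (0-jn J2 has e-setter on 5)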